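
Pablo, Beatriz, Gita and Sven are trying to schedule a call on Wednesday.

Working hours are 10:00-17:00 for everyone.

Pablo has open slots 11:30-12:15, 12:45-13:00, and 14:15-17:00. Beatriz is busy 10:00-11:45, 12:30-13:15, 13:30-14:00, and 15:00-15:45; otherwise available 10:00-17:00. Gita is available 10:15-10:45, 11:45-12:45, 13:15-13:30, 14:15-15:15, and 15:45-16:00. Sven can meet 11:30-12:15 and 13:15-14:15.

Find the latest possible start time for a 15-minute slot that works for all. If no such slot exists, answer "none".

Beatriz free within 10:00–17:00: 11:45–12:30, 13:15–13:30, 14:00–15:00, 15:45–17:00.
Pablo ∩ Beatriz: 11:45–12:15, 14:15–15:00, 15:45–17:00.
Pablo ∩ Beatriz ∩ Gita: 11:45–12:15, 14:15–15:00, 15:45–16:00.
Pablo ∩ Beatriz ∩ Gita ∩ Sven: 11:45–12:15.
Windows ≥ 15 min: 11:45–12:15.
Latest start in the last window 11:45–12:15 is 12:15 − 15 min = 12:00.

12:00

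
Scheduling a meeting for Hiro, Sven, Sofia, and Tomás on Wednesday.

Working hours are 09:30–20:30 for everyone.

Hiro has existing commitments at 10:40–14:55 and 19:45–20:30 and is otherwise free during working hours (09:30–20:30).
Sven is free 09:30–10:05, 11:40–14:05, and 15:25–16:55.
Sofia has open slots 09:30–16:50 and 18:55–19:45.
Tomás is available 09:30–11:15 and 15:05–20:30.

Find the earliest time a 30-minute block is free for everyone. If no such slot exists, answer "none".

09:30

Hiro free within 09:30–20:30: 09:30–10:40, 14:55–19:45.
Hiro ∩ Sven: 09:30–10:05, 15:25–16:55.
Hiro ∩ Sven ∩ Sofia: 09:30–10:05, 15:25–16:50.
Hiro ∩ Sven ∩ Sofia ∩ Tomás: 09:30–10:05, 15:25–16:50.
Windows ≥ 30 min: 09:30–10:05, 15:25–16:50.
Earliest such window starts at 09:30.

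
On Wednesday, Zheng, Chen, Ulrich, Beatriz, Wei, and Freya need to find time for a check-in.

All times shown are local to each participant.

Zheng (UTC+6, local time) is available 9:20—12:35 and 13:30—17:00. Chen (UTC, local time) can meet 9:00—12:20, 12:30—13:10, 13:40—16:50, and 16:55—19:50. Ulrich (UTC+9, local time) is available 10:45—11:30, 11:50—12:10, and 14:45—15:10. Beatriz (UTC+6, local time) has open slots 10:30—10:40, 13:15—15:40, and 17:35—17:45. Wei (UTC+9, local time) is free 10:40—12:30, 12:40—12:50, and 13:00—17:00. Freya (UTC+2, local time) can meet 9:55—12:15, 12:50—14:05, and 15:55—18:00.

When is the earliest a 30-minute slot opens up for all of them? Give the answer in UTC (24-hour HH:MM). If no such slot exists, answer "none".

Zheng → UTC: 03:20–06:35, 07:30–11:00.
Chen → UTC: 09:00–12:20, 12:30–13:10, 13:40–16:50, 16:55–19:50.
Ulrich → UTC: 01:45–02:30, 02:50–03:10, 05:45–06:10.
Beatriz → UTC: 04:30–04:40, 07:15–09:40, 11:35–11:45.
Wei → UTC: 01:40–03:30, 03:40–03:50, 04:00–08:00.
Freya → UTC: 07:55–10:15, 10:50–12:05, 13:55–16:00.
Zheng ∩ Chen: 09:00–11:00.
Zheng ∩ Chen ∩ Ulrich: (none).
Zheng ∩ Chen ∩ Ulrich ∩ Beatriz: (none).
Zheng ∩ Chen ∩ Ulrich ∩ Beatriz ∩ Wei: (none).
Zheng ∩ Chen ∩ Ulrich ∩ Beatriz ∩ Wei ∩ Freya: (none).
Windows ≥ 30 min: (none).

none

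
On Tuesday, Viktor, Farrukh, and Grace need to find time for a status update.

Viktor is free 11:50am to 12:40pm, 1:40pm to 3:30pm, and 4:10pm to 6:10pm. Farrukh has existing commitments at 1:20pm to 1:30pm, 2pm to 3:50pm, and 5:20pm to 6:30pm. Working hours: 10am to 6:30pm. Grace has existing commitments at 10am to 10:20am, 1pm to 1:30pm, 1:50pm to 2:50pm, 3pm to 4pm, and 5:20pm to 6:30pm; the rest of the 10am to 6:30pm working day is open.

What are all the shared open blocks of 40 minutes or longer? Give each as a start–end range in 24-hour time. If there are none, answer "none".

Farrukh free within 10:00–18:30: 10:00–13:20, 13:30–14:00, 15:50–17:20.
Grace free within 10:00–18:30: 10:20–13:00, 13:30–13:50, 14:50–15:00, 16:00–17:20.
Viktor ∩ Farrukh: 11:50–12:40, 13:40–14:00, 16:10–17:20.
Viktor ∩ Farrukh ∩ Grace: 11:50–12:40, 13:40–13:50, 16:10–17:20.
Windows ≥ 40 min: 11:50–12:40, 16:10–17:20.

11:50–12:40, 16:10–17:20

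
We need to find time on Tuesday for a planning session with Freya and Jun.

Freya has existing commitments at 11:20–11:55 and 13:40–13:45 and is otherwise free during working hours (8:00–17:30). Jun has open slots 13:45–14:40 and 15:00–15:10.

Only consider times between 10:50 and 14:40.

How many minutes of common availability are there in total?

55 minutes

Freya free within 08:00–17:30: 08:00–11:20, 11:55–13:40, 13:45–17:30.
Freya ∩ Jun: 13:45–14:40, 15:00–15:10.
Restricted to 10:50–14:40: 13:45–14:40.
Total common minutes: 55.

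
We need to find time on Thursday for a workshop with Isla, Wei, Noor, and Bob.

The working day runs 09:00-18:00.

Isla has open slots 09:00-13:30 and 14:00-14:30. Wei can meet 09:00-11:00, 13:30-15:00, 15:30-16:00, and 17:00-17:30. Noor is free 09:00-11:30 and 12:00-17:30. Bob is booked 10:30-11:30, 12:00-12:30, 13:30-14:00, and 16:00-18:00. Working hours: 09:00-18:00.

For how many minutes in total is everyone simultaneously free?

Bob free within 09:00–18:00: 09:00–10:30, 11:30–12:00, 12:30–13:30, 14:00–16:00.
Isla ∩ Wei: 09:00–11:00, 14:00–14:30.
Isla ∩ Wei ∩ Noor: 09:00–11:00, 14:00–14:30.
Isla ∩ Wei ∩ Noor ∩ Bob: 09:00–10:30, 14:00–14:30.
Total common minutes: 90 + 30 = 120.

120 minutes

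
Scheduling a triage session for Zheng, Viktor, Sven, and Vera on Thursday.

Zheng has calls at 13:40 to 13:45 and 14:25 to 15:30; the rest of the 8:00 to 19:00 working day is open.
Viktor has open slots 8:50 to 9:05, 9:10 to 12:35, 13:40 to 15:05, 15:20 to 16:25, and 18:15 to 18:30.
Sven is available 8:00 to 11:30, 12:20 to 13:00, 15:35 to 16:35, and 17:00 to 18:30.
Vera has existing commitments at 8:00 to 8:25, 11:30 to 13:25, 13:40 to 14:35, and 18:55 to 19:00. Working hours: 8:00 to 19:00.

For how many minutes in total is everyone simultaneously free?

Zheng free within 08:00–19:00: 08:00–13:40, 13:45–14:25, 15:30–19:00.
Vera free within 08:00–19:00: 08:25–11:30, 13:25–13:40, 14:35–18:55.
Zheng ∩ Viktor: 08:50–09:05, 09:10–12:35, 13:45–14:25, 15:30–16:25, 18:15–18:30.
Zheng ∩ Viktor ∩ Sven: 08:50–09:05, 09:10–11:30, 12:20–12:35, 15:35–16:25, 18:15–18:30.
Zheng ∩ Viktor ∩ Sven ∩ Vera: 08:50–09:05, 09:10–11:30, 15:35–16:25, 18:15–18:30.
Total common minutes: 15 + 140 + 50 + 15 = 220.

220 minutes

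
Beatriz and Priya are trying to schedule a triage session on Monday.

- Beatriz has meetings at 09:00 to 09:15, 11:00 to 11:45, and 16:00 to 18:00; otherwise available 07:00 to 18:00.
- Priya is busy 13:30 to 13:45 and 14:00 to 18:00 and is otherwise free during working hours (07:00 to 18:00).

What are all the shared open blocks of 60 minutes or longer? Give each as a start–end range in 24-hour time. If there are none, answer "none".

Beatriz free within 07:00–18:00: 07:00–09:00, 09:15–11:00, 11:45–16:00.
Priya free within 07:00–18:00: 07:00–13:30, 13:45–14:00.
Beatriz ∩ Priya: 07:00–09:00, 09:15–11:00, 11:45–13:30, 13:45–14:00.
Windows ≥ 60 min: 07:00–09:00, 09:15–11:00, 11:45–13:30.

07:00–09:00, 09:15–11:00, 11:45–13:30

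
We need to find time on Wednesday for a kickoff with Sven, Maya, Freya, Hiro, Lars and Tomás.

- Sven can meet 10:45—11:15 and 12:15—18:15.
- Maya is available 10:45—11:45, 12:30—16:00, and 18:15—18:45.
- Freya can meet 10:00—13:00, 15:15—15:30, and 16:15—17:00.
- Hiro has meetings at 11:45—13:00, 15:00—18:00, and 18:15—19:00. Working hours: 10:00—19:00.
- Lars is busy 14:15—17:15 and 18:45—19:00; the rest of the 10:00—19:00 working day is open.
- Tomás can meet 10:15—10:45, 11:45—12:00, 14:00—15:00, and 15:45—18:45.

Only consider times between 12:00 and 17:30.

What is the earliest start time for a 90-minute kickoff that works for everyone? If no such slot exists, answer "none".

none

Hiro free within 10:00–19:00: 10:00–11:45, 13:00–15:00, 18:00–18:15.
Lars free within 10:00–19:00: 10:00–14:15, 17:15–18:45.
Sven ∩ Maya: 10:45–11:15, 12:30–16:00.
Sven ∩ Maya ∩ Freya: 10:45–11:15, 12:30–13:00, 15:15–15:30.
Sven ∩ Maya ∩ Freya ∩ Hiro: 10:45–11:15.
Sven ∩ Maya ∩ Freya ∩ Hiro ∩ Lars: 10:45–11:15.
Sven ∩ Maya ∩ Freya ∩ Hiro ∩ Lars ∩ Tomás: (none).
Restricted to 12:00–17:30: (none).
Windows ≥ 90 min: (none).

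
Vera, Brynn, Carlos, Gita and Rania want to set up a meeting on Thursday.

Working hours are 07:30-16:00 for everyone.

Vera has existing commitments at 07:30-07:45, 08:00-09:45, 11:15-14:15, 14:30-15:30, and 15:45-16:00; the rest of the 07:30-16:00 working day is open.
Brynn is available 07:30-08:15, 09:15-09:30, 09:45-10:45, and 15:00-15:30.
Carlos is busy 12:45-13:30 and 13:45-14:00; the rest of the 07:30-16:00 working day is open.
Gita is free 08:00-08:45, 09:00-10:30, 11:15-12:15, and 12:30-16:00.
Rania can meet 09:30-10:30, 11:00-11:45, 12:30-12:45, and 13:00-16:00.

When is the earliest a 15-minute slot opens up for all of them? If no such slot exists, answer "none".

09:45

Vera free within 07:30–16:00: 07:45–08:00, 09:45–11:15, 14:15–14:30, 15:30–15:45.
Carlos free within 07:30–16:00: 07:30–12:45, 13:30–13:45, 14:00–16:00.
Vera ∩ Brynn: 07:45–08:00, 09:45–10:45.
Vera ∩ Brynn ∩ Carlos: 07:45–08:00, 09:45–10:45.
Vera ∩ Brynn ∩ Carlos ∩ Gita: 09:45–10:30.
Vera ∩ Brynn ∩ Carlos ∩ Gita ∩ Rania: 09:45–10:30.
Windows ≥ 15 min: 09:45–10:30.
Earliest such window starts at 09:45.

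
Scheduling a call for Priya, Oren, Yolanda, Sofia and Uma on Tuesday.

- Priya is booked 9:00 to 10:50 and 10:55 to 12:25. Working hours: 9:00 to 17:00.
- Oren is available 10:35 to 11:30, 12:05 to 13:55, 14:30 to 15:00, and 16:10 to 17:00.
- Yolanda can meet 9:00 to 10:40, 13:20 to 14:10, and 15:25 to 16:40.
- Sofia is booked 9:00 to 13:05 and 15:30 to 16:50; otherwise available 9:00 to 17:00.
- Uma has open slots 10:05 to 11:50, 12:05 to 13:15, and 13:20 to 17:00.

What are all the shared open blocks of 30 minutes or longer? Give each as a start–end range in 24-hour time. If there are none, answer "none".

13:20–13:55

Priya free within 09:00–17:00: 10:50–10:55, 12:25–17:00.
Sofia free within 09:00–17:00: 13:05–15:30, 16:50–17:00.
Priya ∩ Oren: 10:50–10:55, 12:25–13:55, 14:30–15:00, 16:10–17:00.
Priya ∩ Oren ∩ Yolanda: 13:20–13:55, 16:10–16:40.
Priya ∩ Oren ∩ Yolanda ∩ Sofia: 13:20–13:55.
Priya ∩ Oren ∩ Yolanda ∩ Sofia ∩ Uma: 13:20–13:55.
Windows ≥ 30 min: 13:20–13:55.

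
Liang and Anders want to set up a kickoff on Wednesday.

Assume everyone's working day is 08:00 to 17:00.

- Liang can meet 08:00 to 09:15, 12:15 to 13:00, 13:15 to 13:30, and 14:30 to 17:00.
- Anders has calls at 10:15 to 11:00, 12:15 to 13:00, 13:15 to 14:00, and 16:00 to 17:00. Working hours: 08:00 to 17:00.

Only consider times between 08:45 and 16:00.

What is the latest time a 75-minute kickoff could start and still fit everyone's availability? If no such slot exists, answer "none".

14:45

Anders free within 08:00–17:00: 08:00–10:15, 11:00–12:15, 13:00–13:15, 14:00–16:00.
Liang ∩ Anders: 08:00–09:15, 14:30–16:00.
Restricted to 08:45–16:00: 08:45–09:15, 14:30–16:00.
Windows ≥ 75 min: 14:30–16:00.
Latest start in the last window 14:30–16:00 is 16:00 − 75 min = 14:45.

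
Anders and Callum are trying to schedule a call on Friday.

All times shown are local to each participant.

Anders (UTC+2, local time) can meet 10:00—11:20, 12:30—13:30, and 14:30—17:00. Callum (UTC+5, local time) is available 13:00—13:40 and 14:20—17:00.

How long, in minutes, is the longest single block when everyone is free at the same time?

60 minutes

Anders → UTC: 08:00–09:20, 10:30–11:30, 12:30–15:00.
Callum → UTC: 08:00–08:40, 09:20–12:00.
Anders ∩ Callum: 08:00–08:40, 10:30–11:30.
Common window lengths: 40, 60 min; longest is 60.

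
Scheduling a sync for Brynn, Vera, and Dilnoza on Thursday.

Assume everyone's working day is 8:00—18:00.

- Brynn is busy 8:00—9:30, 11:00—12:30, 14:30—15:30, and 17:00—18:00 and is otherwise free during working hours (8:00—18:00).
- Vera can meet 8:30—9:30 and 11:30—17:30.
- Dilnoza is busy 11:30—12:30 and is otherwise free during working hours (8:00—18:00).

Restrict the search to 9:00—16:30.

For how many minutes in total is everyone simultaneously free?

180 minutes

Brynn free within 08:00–18:00: 09:30–11:00, 12:30–14:30, 15:30–17:00.
Dilnoza free within 08:00–18:00: 08:00–11:30, 12:30–18:00.
Brynn ∩ Vera: 12:30–14:30, 15:30–17:00.
Brynn ∩ Vera ∩ Dilnoza: 12:30–14:30, 15:30–17:00.
Restricted to 09:00–16:30: 12:30–14:30, 15:30–16:30.
Total common minutes: 120 + 60 = 180.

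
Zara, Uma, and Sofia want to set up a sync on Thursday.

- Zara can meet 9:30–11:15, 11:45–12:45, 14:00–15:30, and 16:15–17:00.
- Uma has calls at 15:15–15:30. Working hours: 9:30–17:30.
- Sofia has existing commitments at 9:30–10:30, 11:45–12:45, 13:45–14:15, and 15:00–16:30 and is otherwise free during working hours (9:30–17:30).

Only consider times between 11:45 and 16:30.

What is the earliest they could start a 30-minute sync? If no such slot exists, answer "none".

14:15

Uma free within 09:30–17:30: 09:30–15:15, 15:30–17:30.
Sofia free within 09:30–17:30: 10:30–11:45, 12:45–13:45, 14:15–15:00, 16:30–17:30.
Zara ∩ Uma: 09:30–11:15, 11:45–12:45, 14:00–15:15, 16:15–17:00.
Zara ∩ Uma ∩ Sofia: 10:30–11:15, 14:15–15:00, 16:30–17:00.
Restricted to 11:45–16:30: 14:15–15:00.
Windows ≥ 30 min: 14:15–15:00.
Earliest such window starts at 14:15.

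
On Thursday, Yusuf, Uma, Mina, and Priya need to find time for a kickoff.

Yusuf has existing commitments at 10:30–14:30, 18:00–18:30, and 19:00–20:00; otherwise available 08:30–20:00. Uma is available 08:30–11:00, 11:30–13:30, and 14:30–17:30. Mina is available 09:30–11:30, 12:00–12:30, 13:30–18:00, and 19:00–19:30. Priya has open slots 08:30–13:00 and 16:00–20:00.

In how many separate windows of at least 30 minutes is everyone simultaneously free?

2

Yusuf free within 08:30–20:00: 08:30–10:30, 14:30–18:00, 18:30–19:00.
Yusuf ∩ Uma: 08:30–10:30, 14:30–17:30.
Yusuf ∩ Uma ∩ Mina: 09:30–10:30, 14:30–17:30.
Yusuf ∩ Uma ∩ Mina ∩ Priya: 09:30–10:30, 16:00–17:30.
Windows ≥ 30 min: 09:30–10:30, 16:00–17:30.
That's 2 windows.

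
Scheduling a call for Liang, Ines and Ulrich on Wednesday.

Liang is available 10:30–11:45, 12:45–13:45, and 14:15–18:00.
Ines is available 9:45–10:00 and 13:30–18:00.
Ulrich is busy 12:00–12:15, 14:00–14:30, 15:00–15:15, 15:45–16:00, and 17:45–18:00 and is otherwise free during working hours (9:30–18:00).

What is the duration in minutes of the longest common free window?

105 minutes

Ulrich free within 09:30–18:00: 09:30–12:00, 12:15–14:00, 14:30–15:00, 15:15–15:45, 16:00–17:45.
Liang ∩ Ines: 13:30–13:45, 14:15–18:00.
Liang ∩ Ines ∩ Ulrich: 13:30–13:45, 14:30–15:00, 15:15–15:45, 16:00–17:45.
Common window lengths: 15, 30, 30, 105 min; longest is 105.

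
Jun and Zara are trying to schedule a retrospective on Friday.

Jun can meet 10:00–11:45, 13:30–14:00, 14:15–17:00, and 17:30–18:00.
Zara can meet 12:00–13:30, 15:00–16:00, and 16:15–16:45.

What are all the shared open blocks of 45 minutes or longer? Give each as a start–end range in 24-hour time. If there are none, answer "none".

15:00–16:00

Jun ∩ Zara: 15:00–16:00, 16:15–16:45.
Windows ≥ 45 min: 15:00–16:00.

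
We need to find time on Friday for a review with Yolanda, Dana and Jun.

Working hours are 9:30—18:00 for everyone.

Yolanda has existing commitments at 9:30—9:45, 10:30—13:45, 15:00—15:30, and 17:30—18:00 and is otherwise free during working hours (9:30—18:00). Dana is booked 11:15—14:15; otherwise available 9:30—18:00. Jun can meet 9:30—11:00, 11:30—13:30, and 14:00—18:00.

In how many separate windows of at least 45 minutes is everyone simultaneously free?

Yolanda free within 09:30–18:00: 09:45–10:30, 13:45–15:00, 15:30–17:30.
Dana free within 09:30–18:00: 09:30–11:15, 14:15–18:00.
Yolanda ∩ Dana: 09:45–10:30, 14:15–15:00, 15:30–17:30.
Yolanda ∩ Dana ∩ Jun: 09:45–10:30, 14:15–15:00, 15:30–17:30.
Windows ≥ 45 min: 09:45–10:30, 14:15–15:00, 15:30–17:30.
That's 3 windows.

3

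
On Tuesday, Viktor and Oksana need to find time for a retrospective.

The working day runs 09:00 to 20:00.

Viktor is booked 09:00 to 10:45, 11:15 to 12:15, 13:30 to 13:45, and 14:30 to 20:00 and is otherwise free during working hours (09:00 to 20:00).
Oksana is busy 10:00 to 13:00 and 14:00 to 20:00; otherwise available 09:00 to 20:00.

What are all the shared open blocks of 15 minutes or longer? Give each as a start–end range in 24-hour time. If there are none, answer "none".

Viktor free within 09:00–20:00: 10:45–11:15, 12:15–13:30, 13:45–14:30.
Oksana free within 09:00–20:00: 09:00–10:00, 13:00–14:00.
Viktor ∩ Oksana: 13:00–13:30, 13:45–14:00.
Windows ≥ 15 min: 13:00–13:30, 13:45–14:00.

13:00–13:30, 13:45–14:00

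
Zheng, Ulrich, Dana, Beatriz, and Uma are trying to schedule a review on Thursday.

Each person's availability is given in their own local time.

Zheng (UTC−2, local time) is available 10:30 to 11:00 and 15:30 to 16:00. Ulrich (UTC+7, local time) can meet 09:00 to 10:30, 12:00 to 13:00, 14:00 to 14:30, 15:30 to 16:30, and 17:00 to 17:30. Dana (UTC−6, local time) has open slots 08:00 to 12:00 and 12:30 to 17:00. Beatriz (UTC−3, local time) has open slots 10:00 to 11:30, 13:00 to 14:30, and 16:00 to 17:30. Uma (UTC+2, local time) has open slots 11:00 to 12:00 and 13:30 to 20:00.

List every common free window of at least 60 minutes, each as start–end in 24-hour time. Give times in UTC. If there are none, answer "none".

Zheng → UTC: 12:30–13:00, 17:30–18:00.
Ulrich → UTC: 02:00–03:30, 05:00–06:00, 07:00–07:30, 08:30–09:30, 10:00–10:30.
Dana → UTC: 14:00–18:00, 18:30–23:00.
Beatriz → UTC: 13:00–14:30, 16:00–17:30, 19:00–20:30.
Uma → UTC: 09:00–10:00, 11:30–18:00.
Zheng ∩ Ulrich: (none).
Zheng ∩ Ulrich ∩ Dana: (none).
Zheng ∩ Ulrich ∩ Dana ∩ Beatriz: (none).
Zheng ∩ Ulrich ∩ Dana ∩ Beatriz ∩ Uma: (none).
Windows ≥ 60 min: (none).

none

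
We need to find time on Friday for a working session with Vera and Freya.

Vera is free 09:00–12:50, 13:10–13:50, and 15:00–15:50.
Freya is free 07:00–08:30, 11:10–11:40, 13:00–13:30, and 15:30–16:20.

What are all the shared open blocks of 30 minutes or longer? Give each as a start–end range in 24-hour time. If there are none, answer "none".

Vera ∩ Freya: 11:10–11:40, 13:10–13:30, 15:30–15:50.
Windows ≥ 30 min: 11:10–11:40.

11:10–11:40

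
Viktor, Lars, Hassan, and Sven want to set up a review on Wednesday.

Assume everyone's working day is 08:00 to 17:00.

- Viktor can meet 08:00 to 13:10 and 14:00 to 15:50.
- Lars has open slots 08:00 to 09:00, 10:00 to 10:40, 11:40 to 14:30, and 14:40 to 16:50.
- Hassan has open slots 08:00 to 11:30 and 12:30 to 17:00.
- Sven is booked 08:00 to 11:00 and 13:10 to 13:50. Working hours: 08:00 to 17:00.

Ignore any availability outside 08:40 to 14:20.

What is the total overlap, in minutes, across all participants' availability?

Sven free within 08:00–17:00: 11:00–13:10, 13:50–17:00.
Viktor ∩ Lars: 08:00–09:00, 10:00–10:40, 11:40–13:10, 14:00–14:30, 14:40–15:50.
Viktor ∩ Lars ∩ Hassan: 08:00–09:00, 10:00–10:40, 12:30–13:10, 14:00–14:30, 14:40–15:50.
Viktor ∩ Lars ∩ Hassan ∩ Sven: 12:30–13:10, 14:00–14:30, 14:40–15:50.
Restricted to 08:40–14:20: 12:30–13:10, 14:00–14:20.
Total common minutes: 40 + 20 = 60.

60 minutes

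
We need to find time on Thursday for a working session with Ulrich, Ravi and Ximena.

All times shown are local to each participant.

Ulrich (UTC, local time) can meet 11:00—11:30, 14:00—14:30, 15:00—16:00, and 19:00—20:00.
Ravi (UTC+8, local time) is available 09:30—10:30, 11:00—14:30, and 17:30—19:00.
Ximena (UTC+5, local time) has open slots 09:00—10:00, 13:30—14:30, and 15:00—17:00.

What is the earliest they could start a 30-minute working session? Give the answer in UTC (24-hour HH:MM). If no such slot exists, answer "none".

Ulrich → UTC: 11:00–11:30, 14:00–14:30, 15:00–16:00, 19:00–20:00.
Ravi → UTC: 01:30–02:30, 03:00–06:30, 09:30–11:00.
Ximena → UTC: 04:00–05:00, 08:30–09:30, 10:00–12:00.
Ulrich ∩ Ravi: (none).
Ulrich ∩ Ravi ∩ Ximena: (none).
Windows ≥ 30 min: (none).

none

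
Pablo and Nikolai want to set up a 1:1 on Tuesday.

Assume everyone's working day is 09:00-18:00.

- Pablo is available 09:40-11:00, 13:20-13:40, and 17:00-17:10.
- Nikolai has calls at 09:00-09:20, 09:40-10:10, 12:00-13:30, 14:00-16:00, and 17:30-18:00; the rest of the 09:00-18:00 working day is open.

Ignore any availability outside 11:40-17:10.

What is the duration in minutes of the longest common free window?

10 minutes

Nikolai free within 09:00–18:00: 09:20–09:40, 10:10–12:00, 13:30–14:00, 16:00–17:30.
Pablo ∩ Nikolai: 10:10–11:00, 13:30–13:40, 17:00–17:10.
Restricted to 11:40–17:10: 13:30–13:40, 17:00–17:10.
Common window lengths: 10, 10 min; longest is 10.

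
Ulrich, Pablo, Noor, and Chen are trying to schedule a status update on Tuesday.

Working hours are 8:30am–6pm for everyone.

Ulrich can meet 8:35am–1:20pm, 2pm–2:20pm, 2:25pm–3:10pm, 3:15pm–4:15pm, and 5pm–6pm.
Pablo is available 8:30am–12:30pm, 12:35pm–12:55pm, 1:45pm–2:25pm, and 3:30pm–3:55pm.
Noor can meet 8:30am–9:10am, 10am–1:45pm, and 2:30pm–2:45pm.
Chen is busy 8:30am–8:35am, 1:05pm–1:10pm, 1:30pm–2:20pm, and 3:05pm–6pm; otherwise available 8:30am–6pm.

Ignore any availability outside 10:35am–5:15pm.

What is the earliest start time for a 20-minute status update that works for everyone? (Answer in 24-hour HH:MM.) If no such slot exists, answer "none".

10:35

Chen free within 08:30–18:00: 08:35–13:05, 13:10–13:30, 14:20–15:05.
Ulrich ∩ Pablo: 08:35–12:30, 12:35–12:55, 14:00–14:20, 15:30–15:55.
Ulrich ∩ Pablo ∩ Noor: 08:35–09:10, 10:00–12:30, 12:35–12:55.
Ulrich ∩ Pablo ∩ Noor ∩ Chen: 08:35–09:10, 10:00–12:30, 12:35–12:55.
Restricted to 10:35–17:15: 10:35–12:30, 12:35–12:55.
Windows ≥ 20 min: 10:35–12:30, 12:35–12:55.
Earliest such window starts at 10:35.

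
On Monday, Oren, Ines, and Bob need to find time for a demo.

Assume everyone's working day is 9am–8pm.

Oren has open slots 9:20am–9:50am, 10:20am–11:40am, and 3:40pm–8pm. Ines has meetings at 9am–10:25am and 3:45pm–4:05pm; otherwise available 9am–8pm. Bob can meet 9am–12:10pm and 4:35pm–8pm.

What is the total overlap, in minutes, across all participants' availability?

Ines free within 09:00–20:00: 10:25–15:45, 16:05–20:00.
Oren ∩ Ines: 10:25–11:40, 15:40–15:45, 16:05–20:00.
Oren ∩ Ines ∩ Bob: 10:25–11:40, 16:35–20:00.
Total common minutes: 75 + 205 = 280.

280 minutes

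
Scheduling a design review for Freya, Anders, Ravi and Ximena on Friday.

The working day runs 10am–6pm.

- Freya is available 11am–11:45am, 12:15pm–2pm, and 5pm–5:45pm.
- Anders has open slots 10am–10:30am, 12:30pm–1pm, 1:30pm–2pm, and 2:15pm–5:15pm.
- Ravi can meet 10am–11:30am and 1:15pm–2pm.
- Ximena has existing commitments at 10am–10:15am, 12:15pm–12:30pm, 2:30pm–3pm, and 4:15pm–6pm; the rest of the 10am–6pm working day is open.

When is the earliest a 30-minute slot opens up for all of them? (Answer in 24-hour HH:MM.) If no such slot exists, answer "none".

Ximena free within 10:00–18:00: 10:15–12:15, 12:30–14:30, 15:00–16:15.
Freya ∩ Anders: 12:30–13:00, 13:30–14:00, 17:00–17:15.
Freya ∩ Anders ∩ Ravi: 13:30–14:00.
Freya ∩ Anders ∩ Ravi ∩ Ximena: 13:30–14:00.
Windows ≥ 30 min: 13:30–14:00.
Earliest such window starts at 13:30.

13:30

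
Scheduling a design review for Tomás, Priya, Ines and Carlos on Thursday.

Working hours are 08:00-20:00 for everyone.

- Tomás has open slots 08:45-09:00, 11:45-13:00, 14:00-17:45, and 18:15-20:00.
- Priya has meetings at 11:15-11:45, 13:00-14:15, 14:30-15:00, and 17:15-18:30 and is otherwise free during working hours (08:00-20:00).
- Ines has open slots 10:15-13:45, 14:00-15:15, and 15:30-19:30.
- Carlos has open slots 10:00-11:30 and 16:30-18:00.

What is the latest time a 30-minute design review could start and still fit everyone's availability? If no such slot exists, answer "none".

Priya free within 08:00–20:00: 08:00–11:15, 11:45–13:00, 14:15–14:30, 15:00–17:15, 18:30–20:00.
Tomás ∩ Priya: 08:45–09:00, 11:45–13:00, 14:15–14:30, 15:00–17:15, 18:30–20:00.
Tomás ∩ Priya ∩ Ines: 11:45–13:00, 14:15–14:30, 15:00–15:15, 15:30–17:15, 18:30–19:30.
Tomás ∩ Priya ∩ Ines ∩ Carlos: 16:30–17:15.
Windows ≥ 30 min: 16:30–17:15.
Latest start in the last window 16:30–17:15 is 17:15 − 30 min = 16:45.

16:45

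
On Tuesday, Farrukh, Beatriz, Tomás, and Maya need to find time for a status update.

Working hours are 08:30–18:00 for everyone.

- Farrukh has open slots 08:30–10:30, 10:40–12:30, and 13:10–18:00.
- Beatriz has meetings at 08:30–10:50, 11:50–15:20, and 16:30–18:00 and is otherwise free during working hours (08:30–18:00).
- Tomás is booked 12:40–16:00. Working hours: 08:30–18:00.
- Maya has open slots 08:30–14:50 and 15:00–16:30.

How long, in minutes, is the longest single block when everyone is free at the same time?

60 minutes

Beatriz free within 08:30–18:00: 10:50–11:50, 15:20–16:30.
Tomás free within 08:30–18:00: 08:30–12:40, 16:00–18:00.
Farrukh ∩ Beatriz: 10:50–11:50, 15:20–16:30.
Farrukh ∩ Beatriz ∩ Tomás: 10:50–11:50, 16:00–16:30.
Farrukh ∩ Beatriz ∩ Tomás ∩ Maya: 10:50–11:50, 16:00–16:30.
Common window lengths: 60, 30 min; longest is 60.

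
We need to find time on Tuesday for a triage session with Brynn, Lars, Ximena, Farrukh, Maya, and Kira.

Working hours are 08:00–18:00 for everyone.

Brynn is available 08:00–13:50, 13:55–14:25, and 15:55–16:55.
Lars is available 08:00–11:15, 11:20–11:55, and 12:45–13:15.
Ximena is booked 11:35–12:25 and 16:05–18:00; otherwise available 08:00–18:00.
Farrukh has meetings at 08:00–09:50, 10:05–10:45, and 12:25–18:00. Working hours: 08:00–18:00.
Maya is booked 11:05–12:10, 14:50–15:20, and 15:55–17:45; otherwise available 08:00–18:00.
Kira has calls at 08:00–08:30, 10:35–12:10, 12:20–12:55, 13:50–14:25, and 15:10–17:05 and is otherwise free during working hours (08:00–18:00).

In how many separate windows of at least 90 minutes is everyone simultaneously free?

Ximena free within 08:00–18:00: 08:00–11:35, 12:25–16:05.
Farrukh free within 08:00–18:00: 09:50–10:05, 10:45–12:25.
Maya free within 08:00–18:00: 08:00–11:05, 12:10–14:50, 15:20–15:55, 17:45–18:00.
Kira free within 08:00–18:00: 08:30–10:35, 12:10–12:20, 12:55–13:50, 14:25–15:10, 17:05–18:00.
Brynn ∩ Lars: 08:00–11:15, 11:20–11:55, 12:45–13:15.
Brynn ∩ Lars ∩ Ximena: 08:00–11:15, 11:20–11:35, 12:45–13:15.
Brynn ∩ Lars ∩ Ximena ∩ Farrukh: 09:50–10:05, 10:45–11:15, 11:20–11:35.
Brynn ∩ Lars ∩ Ximena ∩ Farrukh ∩ Maya: 09:50–10:05, 10:45–11:05.
Brynn ∩ Lars ∩ Ximena ∩ Farrukh ∩ Maya ∩ Kira: 09:50–10:05.
Windows ≥ 90 min: (none).
That's 0 windows.

0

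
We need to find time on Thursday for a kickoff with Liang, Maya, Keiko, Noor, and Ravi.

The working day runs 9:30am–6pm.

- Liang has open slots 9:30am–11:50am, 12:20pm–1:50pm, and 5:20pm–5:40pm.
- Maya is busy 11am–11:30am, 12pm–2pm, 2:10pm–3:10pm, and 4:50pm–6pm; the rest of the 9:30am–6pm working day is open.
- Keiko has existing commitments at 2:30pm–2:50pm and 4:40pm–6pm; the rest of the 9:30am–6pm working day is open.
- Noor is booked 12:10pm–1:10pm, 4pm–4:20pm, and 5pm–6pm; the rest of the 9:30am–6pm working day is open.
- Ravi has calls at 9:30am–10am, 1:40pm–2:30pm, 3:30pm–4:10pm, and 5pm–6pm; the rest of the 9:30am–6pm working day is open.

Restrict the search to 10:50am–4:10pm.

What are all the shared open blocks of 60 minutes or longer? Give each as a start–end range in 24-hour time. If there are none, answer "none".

none

Maya free within 09:30–18:00: 09:30–11:00, 11:30–12:00, 14:00–14:10, 15:10–16:50.
Keiko free within 09:30–18:00: 09:30–14:30, 14:50–16:40.
Noor free within 09:30–18:00: 09:30–12:10, 13:10–16:00, 16:20–17:00.
Ravi free within 09:30–18:00: 10:00–13:40, 14:30–15:30, 16:10–17:00.
Liang ∩ Maya: 09:30–11:00, 11:30–11:50.
Liang ∩ Maya ∩ Keiko: 09:30–11:00, 11:30–11:50.
Liang ∩ Maya ∩ Keiko ∩ Noor: 09:30–11:00, 11:30–11:50.
Liang ∩ Maya ∩ Keiko ∩ Noor ∩ Ravi: 10:00–11:00, 11:30–11:50.
Restricted to 10:50–16:10: 10:50–11:00, 11:30–11:50.
Windows ≥ 60 min: (none).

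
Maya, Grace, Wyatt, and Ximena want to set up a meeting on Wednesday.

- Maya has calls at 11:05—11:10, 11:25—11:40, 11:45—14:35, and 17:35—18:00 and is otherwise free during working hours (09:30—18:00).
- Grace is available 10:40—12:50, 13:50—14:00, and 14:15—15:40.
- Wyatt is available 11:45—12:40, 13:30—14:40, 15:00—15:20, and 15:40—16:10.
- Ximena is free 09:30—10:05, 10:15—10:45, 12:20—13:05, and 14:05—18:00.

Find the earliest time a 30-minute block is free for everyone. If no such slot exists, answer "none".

Maya free within 09:30–18:00: 09:30–11:05, 11:10–11:25, 11:40–11:45, 14:35–17:35.
Maya ∩ Grace: 10:40–11:05, 11:10–11:25, 11:40–11:45, 14:35–15:40.
Maya ∩ Grace ∩ Wyatt: 14:35–14:40, 15:00–15:20.
Maya ∩ Grace ∩ Wyatt ∩ Ximena: 14:35–14:40, 15:00–15:20.
Windows ≥ 30 min: (none).

none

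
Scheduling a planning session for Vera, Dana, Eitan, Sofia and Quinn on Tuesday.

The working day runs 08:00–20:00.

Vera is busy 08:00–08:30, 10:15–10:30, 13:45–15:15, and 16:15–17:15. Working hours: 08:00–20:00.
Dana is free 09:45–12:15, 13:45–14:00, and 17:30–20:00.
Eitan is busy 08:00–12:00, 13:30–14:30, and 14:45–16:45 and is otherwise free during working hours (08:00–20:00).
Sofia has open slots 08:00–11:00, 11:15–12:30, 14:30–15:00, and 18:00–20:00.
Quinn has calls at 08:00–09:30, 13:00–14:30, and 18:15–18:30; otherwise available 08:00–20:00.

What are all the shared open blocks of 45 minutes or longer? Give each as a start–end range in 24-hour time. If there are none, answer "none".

Vera free within 08:00–20:00: 08:30–10:15, 10:30–13:45, 15:15–16:15, 17:15–20:00.
Eitan free within 08:00–20:00: 12:00–13:30, 14:30–14:45, 16:45–20:00.
Quinn free within 08:00–20:00: 09:30–13:00, 14:30–18:15, 18:30–20:00.
Vera ∩ Dana: 09:45–10:15, 10:30–12:15, 17:30–20:00.
Vera ∩ Dana ∩ Eitan: 12:00–12:15, 17:30–20:00.
Vera ∩ Dana ∩ Eitan ∩ Sofia: 12:00–12:15, 18:00–20:00.
Vera ∩ Dana ∩ Eitan ∩ Sofia ∩ Quinn: 12:00–12:15, 18:00–18:15, 18:30–20:00.
Windows ≥ 45 min: 18:30–20:00.

18:30–20:00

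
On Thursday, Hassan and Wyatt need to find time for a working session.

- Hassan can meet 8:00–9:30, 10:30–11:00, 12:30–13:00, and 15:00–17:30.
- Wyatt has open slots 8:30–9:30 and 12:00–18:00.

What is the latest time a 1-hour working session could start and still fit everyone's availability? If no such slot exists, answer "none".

Hassan ∩ Wyatt: 08:30–09:30, 12:30–13:00, 15:00–17:30.
Windows ≥ 60 min: 08:30–09:30, 15:00–17:30.
Latest start in the last window 15:00–17:30 is 17:30 − 60 min = 16:30.

16:30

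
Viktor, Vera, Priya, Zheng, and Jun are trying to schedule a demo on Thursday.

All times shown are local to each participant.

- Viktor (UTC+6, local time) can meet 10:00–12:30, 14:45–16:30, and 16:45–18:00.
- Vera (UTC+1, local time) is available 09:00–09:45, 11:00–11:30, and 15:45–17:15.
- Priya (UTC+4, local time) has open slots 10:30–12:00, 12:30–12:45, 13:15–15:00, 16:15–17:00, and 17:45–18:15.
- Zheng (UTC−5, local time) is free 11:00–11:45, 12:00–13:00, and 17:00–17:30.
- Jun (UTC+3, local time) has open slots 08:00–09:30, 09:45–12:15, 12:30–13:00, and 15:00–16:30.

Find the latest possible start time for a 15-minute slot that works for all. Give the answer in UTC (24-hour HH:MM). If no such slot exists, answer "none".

none

Viktor → UTC: 04:00–06:30, 08:45–10:30, 10:45–12:00.
Vera → UTC: 08:00–08:45, 10:00–10:30, 14:45–16:15.
Priya → UTC: 06:30–08:00, 08:30–08:45, 09:15–11:00, 12:15–13:00, 13:45–14:15.
Zheng → UTC: 16:00–16:45, 17:00–18:00, 22:00–22:30.
Jun → UTC: 05:00–06:30, 06:45–09:15, 09:30–10:00, 12:00–13:30.
Viktor ∩ Vera: 10:00–10:30.
Viktor ∩ Vera ∩ Priya: 10:00–10:30.
Viktor ∩ Vera ∩ Priya ∩ Zheng: (none).
Viktor ∩ Vera ∩ Priya ∩ Zheng ∩ Jun: (none).
Windows ≥ 15 min: (none).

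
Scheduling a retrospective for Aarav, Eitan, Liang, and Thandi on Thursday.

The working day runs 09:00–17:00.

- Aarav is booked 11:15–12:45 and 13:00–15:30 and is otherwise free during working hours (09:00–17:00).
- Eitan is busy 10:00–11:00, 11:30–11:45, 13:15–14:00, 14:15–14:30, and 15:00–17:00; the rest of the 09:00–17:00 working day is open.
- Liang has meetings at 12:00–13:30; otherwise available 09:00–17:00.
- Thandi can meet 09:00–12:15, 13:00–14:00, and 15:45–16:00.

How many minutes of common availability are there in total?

75 minutes

Aarav free within 09:00–17:00: 09:00–11:15, 12:45–13:00, 15:30–17:00.
Eitan free within 09:00–17:00: 09:00–10:00, 11:00–11:30, 11:45–13:15, 14:00–14:15, 14:30–15:00.
Liang free within 09:00–17:00: 09:00–12:00, 13:30–17:00.
Aarav ∩ Eitan: 09:00–10:00, 11:00–11:15, 12:45–13:00.
Aarav ∩ Eitan ∩ Liang: 09:00–10:00, 11:00–11:15.
Aarav ∩ Eitan ∩ Liang ∩ Thandi: 09:00–10:00, 11:00–11:15.
Total common minutes: 60 + 15 = 75.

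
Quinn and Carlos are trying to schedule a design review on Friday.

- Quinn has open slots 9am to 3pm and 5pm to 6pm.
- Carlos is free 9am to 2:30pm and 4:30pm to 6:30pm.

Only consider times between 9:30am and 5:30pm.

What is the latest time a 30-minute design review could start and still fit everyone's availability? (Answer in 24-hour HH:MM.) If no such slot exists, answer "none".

17:00

Quinn ∩ Carlos: 09:00–14:30, 17:00–18:00.
Restricted to 09:30–17:30: 09:30–14:30, 17:00–17:30.
Windows ≥ 30 min: 09:30–14:30, 17:00–17:30.
Latest start in the last window 17:00–17:30 is 17:30 − 30 min = 17:00.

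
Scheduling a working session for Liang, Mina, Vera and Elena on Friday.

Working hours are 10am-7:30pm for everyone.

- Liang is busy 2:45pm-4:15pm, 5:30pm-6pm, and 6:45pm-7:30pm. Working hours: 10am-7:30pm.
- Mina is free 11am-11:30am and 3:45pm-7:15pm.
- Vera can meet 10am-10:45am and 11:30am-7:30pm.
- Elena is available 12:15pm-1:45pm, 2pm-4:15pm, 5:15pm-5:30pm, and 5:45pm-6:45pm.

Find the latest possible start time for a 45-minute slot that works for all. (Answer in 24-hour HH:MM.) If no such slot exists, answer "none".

18:00

Liang free within 10:00–19:30: 10:00–14:45, 16:15–17:30, 18:00–18:45.
Liang ∩ Mina: 11:00–11:30, 16:15–17:30, 18:00–18:45.
Liang ∩ Mina ∩ Vera: 16:15–17:30, 18:00–18:45.
Liang ∩ Mina ∩ Vera ∩ Elena: 17:15–17:30, 18:00–18:45.
Windows ≥ 45 min: 18:00–18:45.
Latest start in the last window 18:00–18:45 is 18:45 − 45 min = 18:00.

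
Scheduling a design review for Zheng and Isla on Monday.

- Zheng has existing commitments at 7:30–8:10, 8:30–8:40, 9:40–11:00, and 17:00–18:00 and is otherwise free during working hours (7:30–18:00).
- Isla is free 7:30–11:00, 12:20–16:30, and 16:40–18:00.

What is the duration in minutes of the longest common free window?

250 minutes

Zheng free within 07:30–18:00: 08:10–08:30, 08:40–09:40, 11:00–17:00.
Zheng ∩ Isla: 08:10–08:30, 08:40–09:40, 12:20–16:30, 16:40–17:00.
Common window lengths: 20, 60, 250, 20 min; longest is 250.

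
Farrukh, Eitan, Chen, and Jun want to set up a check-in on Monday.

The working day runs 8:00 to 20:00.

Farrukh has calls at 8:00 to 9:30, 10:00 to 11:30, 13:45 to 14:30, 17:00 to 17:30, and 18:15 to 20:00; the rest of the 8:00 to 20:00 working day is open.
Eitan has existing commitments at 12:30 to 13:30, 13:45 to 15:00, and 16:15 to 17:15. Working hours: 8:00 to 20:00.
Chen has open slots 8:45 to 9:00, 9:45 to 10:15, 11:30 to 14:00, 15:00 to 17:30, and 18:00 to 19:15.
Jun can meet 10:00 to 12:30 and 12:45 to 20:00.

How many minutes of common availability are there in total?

Farrukh free within 08:00–20:00: 09:30–10:00, 11:30–13:45, 14:30–17:00, 17:30–18:15.
Eitan free within 08:00–20:00: 08:00–12:30, 13:30–13:45, 15:00–16:15, 17:15–20:00.
Farrukh ∩ Eitan: 09:30–10:00, 11:30–12:30, 13:30–13:45, 15:00–16:15, 17:30–18:15.
Farrukh ∩ Eitan ∩ Chen: 09:45–10:00, 11:30–12:30, 13:30–13:45, 15:00–16:15, 18:00–18:15.
Farrukh ∩ Eitan ∩ Chen ∩ Jun: 11:30–12:30, 13:30–13:45, 15:00–16:15, 18:00–18:15.
Total common minutes: 60 + 15 + 75 + 15 = 165.

165 minutes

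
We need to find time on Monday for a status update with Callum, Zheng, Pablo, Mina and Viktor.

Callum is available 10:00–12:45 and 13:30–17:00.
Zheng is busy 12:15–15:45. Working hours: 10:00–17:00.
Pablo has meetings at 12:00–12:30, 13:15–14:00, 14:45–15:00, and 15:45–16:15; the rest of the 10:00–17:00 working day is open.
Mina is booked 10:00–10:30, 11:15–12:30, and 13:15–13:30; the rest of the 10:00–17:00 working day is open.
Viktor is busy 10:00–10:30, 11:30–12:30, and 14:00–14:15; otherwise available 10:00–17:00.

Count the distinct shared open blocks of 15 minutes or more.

Zheng free within 10:00–17:00: 10:00–12:15, 15:45–17:00.
Pablo free within 10:00–17:00: 10:00–12:00, 12:30–13:15, 14:00–14:45, 15:00–15:45, 16:15–17:00.
Mina free within 10:00–17:00: 10:30–11:15, 12:30–13:15, 13:30–17:00.
Viktor free within 10:00–17:00: 10:30–11:30, 12:30–14:00, 14:15–17:00.
Callum ∩ Zheng: 10:00–12:15, 15:45–17:00.
Callum ∩ Zheng ∩ Pablo: 10:00–12:00, 16:15–17:00.
Callum ∩ Zheng ∩ Pablo ∩ Mina: 10:30–11:15, 16:15–17:00.
Callum ∩ Zheng ∩ Pablo ∩ Mina ∩ Viktor: 10:30–11:15, 16:15–17:00.
Windows ≥ 15 min: 10:30–11:15, 16:15–17:00.
That's 2 windows.

2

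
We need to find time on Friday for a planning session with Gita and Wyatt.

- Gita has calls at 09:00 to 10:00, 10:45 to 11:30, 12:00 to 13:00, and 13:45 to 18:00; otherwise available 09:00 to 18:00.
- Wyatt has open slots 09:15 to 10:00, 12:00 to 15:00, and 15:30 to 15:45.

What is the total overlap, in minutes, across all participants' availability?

45 minutes

Gita free within 09:00–18:00: 10:00–10:45, 11:30–12:00, 13:00–13:45.
Gita ∩ Wyatt: 13:00–13:45.
Total common minutes: 45.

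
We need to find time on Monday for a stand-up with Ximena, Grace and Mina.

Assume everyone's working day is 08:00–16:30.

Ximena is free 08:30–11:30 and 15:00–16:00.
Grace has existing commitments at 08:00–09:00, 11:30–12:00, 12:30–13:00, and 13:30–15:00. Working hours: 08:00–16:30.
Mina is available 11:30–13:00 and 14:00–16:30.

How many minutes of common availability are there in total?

Grace free within 08:00–16:30: 09:00–11:30, 12:00–12:30, 13:00–13:30, 15:00–16:30.
Ximena ∩ Grace: 09:00–11:30, 15:00–16:00.
Ximena ∩ Grace ∩ Mina: 15:00–16:00.
Total common minutes: 60.

60 minutes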